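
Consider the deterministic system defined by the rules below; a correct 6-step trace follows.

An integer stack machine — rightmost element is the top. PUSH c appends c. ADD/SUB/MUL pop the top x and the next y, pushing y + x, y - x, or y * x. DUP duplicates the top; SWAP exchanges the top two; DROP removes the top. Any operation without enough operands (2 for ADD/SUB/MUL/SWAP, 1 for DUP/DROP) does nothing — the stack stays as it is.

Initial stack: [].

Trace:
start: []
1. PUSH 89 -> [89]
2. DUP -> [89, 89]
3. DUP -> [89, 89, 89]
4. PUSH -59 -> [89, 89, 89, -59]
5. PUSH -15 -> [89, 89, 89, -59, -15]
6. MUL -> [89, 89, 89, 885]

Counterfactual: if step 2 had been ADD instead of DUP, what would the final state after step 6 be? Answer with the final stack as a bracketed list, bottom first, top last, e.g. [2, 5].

[89, 89, 885]

(re-executing from step 2 with the substitution; state before step 2: [89])
2. ADD -> [89]
3. DUP -> [89, 89]
4. PUSH -59 -> [89, 89, -59]
5. PUSH -15 -> [89, 89, -59, -15]
6. MUL -> [89, 89, 885]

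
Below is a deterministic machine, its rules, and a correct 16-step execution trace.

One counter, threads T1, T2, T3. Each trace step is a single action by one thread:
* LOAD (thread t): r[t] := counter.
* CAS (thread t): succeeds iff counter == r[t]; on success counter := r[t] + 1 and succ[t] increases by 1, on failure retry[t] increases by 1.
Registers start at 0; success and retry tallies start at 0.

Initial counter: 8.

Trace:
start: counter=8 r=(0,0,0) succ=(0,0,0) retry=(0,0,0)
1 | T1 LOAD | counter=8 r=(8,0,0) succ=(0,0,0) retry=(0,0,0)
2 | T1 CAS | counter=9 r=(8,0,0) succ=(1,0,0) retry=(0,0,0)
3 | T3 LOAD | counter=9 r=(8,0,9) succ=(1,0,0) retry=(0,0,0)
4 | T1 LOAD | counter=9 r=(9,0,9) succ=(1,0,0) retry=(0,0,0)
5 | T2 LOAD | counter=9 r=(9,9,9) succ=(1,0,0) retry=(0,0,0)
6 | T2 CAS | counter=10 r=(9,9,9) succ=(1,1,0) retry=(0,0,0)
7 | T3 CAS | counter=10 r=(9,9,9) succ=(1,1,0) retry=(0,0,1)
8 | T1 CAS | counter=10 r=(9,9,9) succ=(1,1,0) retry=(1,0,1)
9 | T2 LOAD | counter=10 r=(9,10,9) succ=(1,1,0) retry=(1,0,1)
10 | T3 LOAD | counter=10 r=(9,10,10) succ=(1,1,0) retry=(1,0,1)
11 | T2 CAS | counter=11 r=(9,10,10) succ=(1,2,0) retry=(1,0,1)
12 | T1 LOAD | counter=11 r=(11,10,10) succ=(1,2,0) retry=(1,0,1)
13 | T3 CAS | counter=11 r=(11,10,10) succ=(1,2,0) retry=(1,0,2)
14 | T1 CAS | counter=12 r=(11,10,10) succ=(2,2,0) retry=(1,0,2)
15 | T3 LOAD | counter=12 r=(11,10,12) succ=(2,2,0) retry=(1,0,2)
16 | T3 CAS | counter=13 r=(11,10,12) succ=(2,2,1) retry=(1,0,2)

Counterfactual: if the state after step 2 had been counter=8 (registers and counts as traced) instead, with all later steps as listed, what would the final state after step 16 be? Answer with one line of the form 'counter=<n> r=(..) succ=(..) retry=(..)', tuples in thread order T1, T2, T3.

counter=12 r=(10,9,11) succ=(2,2,1) retry=(1,0,2)

state after step 2 := counter=8 r=(8,0,0) succ=(1,0,0) retry=(0,0,0)
3 | T3 LOAD | counter=8 r=(8,0,8) succ=(1,0,0) retry=(0,0,0)
4 | T1 LOAD | counter=8 r=(8,0,8) succ=(1,0,0) retry=(0,0,0)
5 | T2 LOAD | counter=8 r=(8,8,8) succ=(1,0,0) retry=(0,0,0)
6 | T2 CAS | counter=9 r=(8,8,8) succ=(1,1,0) retry=(0,0,0)
7 | T3 CAS | counter=9 r=(8,8,8) succ=(1,1,0) retry=(0,0,1)
8 | T1 CAS | counter=9 r=(8,8,8) succ=(1,1,0) retry=(1,0,1)
9 | T2 LOAD | counter=9 r=(8,9,8) succ=(1,1,0) retry=(1,0,1)
10 | T3 LOAD | counter=9 r=(8,9,9) succ=(1,1,0) retry=(1,0,1)
11 | T2 CAS | counter=10 r=(8,9,9) succ=(1,2,0) retry=(1,0,1)
12 | T1 LOAD | counter=10 r=(10,9,9) succ=(1,2,0) retry=(1,0,1)
13 | T3 CAS | counter=10 r=(10,9,9) succ=(1,2,0) retry=(1,0,2)
14 | T1 CAS | counter=11 r=(10,9,9) succ=(2,2,0) retry=(1,0,2)
15 | T3 LOAD | counter=11 r=(10,9,11) succ=(2,2,0) retry=(1,0,2)
16 | T3 CAS | counter=12 r=(10,9,11) succ=(2,2,1) retry=(1,0,2)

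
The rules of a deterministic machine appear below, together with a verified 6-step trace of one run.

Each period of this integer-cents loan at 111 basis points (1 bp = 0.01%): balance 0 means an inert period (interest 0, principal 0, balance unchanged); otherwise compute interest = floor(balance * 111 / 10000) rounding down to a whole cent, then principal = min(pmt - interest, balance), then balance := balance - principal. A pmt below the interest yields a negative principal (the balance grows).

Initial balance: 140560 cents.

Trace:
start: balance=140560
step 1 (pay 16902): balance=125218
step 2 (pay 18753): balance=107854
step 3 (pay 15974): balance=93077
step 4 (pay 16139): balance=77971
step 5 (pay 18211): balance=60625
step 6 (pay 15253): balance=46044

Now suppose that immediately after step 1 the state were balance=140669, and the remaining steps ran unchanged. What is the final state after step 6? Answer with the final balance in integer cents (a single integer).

state after step 1 := balance=140669
step 2 (pay 18753): balance=123477
step 3 (pay 15974): balance=108873
step 4 (pay 16139): balance=93942
step 5 (pay 18211): balance=76773
step 6 (pay 15253): balance=62372

62372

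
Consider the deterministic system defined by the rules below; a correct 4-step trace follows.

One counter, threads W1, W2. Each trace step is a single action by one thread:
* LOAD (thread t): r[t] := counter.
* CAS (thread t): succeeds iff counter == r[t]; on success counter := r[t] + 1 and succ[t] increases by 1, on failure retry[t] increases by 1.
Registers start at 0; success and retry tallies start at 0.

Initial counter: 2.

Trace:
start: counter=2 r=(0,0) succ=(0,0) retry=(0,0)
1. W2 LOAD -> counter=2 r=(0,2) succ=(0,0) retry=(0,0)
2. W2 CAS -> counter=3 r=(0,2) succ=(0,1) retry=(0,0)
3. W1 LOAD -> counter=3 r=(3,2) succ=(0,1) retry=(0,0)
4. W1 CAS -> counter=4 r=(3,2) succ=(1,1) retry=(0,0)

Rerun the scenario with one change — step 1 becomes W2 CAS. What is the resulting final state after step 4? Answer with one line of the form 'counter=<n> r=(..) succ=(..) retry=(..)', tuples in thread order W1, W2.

(re-executing from step 1 with the substitution; state before step 1: counter=2 r=(0,0) succ=(0,0) retry=(0,0))
1. W2 CAS -> counter=2 r=(0,0) succ=(0,0) retry=(0,1)
2. W2 CAS -> counter=2 r=(0,0) succ=(0,0) retry=(0,2)
3. W1 LOAD -> counter=2 r=(2,0) succ=(0,0) retry=(0,2)
4. W1 CAS -> counter=3 r=(2,0) succ=(1,0) retry=(0,2)

counter=3 r=(2,0) succ=(1,0) retry=(0,2)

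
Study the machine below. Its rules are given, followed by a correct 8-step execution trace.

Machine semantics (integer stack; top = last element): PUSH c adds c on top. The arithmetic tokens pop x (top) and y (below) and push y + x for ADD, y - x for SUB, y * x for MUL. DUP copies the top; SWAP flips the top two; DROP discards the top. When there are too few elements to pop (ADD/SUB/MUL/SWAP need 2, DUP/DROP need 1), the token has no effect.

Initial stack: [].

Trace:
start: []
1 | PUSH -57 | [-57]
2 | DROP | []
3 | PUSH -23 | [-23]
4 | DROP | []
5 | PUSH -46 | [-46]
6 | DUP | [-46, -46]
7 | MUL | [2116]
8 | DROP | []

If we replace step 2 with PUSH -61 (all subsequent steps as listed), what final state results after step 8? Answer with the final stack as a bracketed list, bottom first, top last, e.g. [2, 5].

[-57, -61]

(re-executing from step 2 with the substitution; state before step 2: [-57])
2 | PUSH -61 | [-57, -61]
3 | PUSH -23 | [-57, -61, -23]
4 | DROP | [-57, -61]
5 | PUSH -46 | [-57, -61, -46]
6 | DUP | [-57, -61, -46, -46]
7 | MUL | [-57, -61, 2116]
8 | DROP | [-57, -61]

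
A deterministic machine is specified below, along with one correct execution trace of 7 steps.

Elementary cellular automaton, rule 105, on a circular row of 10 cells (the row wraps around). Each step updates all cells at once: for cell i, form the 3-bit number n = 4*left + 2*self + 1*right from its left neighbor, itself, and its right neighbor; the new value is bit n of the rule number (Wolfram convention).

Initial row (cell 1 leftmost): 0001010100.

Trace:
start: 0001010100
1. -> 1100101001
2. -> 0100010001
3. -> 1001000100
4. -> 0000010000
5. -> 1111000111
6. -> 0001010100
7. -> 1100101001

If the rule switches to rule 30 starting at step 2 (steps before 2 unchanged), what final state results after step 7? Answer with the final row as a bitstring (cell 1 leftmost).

(re-executing steps 2..7 under rule 30; state before step 2: 1100101001)
2. -> 0011101111
3. -> 1110001000
4. -> 1001011101
5. -> 0111010001
6. -> 0100011011
7. -> 0110110010

0110110010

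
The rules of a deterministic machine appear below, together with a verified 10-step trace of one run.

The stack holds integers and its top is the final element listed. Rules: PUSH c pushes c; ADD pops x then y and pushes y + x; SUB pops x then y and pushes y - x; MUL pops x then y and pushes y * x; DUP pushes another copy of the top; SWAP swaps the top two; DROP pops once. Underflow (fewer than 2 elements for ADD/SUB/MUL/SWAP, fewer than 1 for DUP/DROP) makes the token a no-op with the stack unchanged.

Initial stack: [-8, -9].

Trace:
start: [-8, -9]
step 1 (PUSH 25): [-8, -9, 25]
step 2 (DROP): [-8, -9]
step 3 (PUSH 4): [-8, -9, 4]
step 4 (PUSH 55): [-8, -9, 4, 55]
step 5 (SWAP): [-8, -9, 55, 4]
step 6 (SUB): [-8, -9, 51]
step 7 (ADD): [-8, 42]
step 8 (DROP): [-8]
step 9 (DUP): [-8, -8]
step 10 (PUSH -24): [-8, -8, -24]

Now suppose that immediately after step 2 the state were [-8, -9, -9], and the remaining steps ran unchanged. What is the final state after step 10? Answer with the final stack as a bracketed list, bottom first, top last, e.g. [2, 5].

[-8, -9, -9, -24]

state after step 2 := [-8, -9, -9]
step 3 (PUSH 4): [-8, -9, -9, 4]
step 4 (PUSH 55): [-8, -9, -9, 4, 55]
step 5 (SWAP): [-8, -9, -9, 55, 4]
step 6 (SUB): [-8, -9, -9, 51]
step 7 (ADD): [-8, -9, 42]
step 8 (DROP): [-8, -9]
step 9 (DUP): [-8, -9, -9]
step 10 (PUSH -24): [-8, -9, -9, -24]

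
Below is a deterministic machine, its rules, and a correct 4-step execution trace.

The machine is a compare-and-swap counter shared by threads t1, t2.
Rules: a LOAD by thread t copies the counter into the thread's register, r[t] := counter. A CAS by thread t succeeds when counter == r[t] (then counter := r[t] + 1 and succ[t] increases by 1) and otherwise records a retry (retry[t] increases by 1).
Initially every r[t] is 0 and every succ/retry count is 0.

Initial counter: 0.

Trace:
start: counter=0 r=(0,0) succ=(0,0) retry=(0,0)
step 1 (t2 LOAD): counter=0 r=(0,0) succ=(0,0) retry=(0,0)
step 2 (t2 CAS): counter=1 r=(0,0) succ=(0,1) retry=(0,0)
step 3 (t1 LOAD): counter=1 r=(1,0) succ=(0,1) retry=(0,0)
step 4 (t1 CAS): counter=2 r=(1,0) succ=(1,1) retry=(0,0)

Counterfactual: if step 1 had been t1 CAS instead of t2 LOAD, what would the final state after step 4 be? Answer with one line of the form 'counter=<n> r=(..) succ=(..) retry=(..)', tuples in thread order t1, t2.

counter=2 r=(1,0) succ=(2,0) retry=(0,1)

(re-executing from step 1 with the substitution; state before step 1: counter=0 r=(0,0) succ=(0,0) retry=(0,0))
step 1 (t1 CAS): counter=1 r=(0,0) succ=(1,0) retry=(0,0)
step 2 (t2 CAS): counter=1 r=(0,0) succ=(1,0) retry=(0,1)
step 3 (t1 LOAD): counter=1 r=(1,0) succ=(1,0) retry=(0,1)
step 4 (t1 CAS): counter=2 r=(1,0) succ=(2,0) retry=(0,1)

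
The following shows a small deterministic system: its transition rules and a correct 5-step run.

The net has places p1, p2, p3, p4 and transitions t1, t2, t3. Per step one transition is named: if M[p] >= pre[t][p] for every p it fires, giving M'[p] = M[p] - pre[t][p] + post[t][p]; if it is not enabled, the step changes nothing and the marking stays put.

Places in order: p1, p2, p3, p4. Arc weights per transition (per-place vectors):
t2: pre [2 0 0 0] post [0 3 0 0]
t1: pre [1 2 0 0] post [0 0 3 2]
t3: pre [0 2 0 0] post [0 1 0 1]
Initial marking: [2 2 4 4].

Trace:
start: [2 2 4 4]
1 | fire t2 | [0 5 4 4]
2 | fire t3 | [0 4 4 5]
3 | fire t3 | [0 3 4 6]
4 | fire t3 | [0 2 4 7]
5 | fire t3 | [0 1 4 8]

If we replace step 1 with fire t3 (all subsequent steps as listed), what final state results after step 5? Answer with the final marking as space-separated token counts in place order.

(re-executing from step 1 with the substitution; state before step 1: [2 2 4 4])
1 | fire t3 | [2 1 4 5]
2 | fire t3 | [2 1 4 5]
3 | fire t3 | [2 1 4 5]
4 | fire t3 | [2 1 4 5]
5 | fire t3 | [2 1 4 5]

2 1 4 5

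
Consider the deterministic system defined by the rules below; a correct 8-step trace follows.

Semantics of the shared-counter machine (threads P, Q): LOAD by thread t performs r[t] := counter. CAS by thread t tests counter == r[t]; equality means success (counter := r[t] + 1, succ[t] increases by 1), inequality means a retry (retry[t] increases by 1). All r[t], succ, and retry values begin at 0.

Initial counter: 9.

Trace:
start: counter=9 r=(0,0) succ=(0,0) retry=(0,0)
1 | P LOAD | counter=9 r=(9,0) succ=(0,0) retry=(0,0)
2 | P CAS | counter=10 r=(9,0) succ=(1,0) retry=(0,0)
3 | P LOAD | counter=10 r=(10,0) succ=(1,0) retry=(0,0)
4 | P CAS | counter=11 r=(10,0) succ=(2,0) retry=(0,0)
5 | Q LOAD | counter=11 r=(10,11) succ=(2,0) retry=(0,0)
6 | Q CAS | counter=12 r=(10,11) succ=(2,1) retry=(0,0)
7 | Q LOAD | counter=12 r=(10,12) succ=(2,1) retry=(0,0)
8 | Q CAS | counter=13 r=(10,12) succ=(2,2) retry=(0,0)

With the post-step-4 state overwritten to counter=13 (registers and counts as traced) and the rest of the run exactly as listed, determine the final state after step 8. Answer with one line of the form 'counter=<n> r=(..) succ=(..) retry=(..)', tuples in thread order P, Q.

state after step 4 := counter=13 r=(10,0) succ=(2,0) retry=(0,0)
5 | Q LOAD | counter=13 r=(10,13) succ=(2,0) retry=(0,0)
6 | Q CAS | counter=14 r=(10,13) succ=(2,1) retry=(0,0)
7 | Q LOAD | counter=14 r=(10,14) succ=(2,1) retry=(0,0)
8 | Q CAS | counter=15 r=(10,14) succ=(2,2) retry=(0,0)

counter=15 r=(10,14) succ=(2,2) retry=(0,0)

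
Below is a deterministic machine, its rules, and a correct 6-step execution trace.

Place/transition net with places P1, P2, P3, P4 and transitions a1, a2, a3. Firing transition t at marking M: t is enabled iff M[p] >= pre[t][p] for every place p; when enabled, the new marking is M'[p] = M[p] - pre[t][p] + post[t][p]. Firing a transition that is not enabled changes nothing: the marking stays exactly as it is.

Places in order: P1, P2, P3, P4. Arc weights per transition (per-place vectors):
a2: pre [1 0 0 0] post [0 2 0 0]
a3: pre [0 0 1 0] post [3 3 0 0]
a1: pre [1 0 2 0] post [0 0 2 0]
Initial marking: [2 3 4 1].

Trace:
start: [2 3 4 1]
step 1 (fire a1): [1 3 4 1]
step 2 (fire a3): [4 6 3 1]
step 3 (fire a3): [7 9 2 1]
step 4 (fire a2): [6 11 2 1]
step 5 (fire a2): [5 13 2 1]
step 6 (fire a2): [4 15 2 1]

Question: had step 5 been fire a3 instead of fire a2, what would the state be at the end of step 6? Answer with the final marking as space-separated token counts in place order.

8 16 1 1

(re-executing from step 5 with the substitution; state before step 5: [6 11 2 1])
step 5 (fire a3): [9 14 1 1]
step 6 (fire a2): [8 16 1 1]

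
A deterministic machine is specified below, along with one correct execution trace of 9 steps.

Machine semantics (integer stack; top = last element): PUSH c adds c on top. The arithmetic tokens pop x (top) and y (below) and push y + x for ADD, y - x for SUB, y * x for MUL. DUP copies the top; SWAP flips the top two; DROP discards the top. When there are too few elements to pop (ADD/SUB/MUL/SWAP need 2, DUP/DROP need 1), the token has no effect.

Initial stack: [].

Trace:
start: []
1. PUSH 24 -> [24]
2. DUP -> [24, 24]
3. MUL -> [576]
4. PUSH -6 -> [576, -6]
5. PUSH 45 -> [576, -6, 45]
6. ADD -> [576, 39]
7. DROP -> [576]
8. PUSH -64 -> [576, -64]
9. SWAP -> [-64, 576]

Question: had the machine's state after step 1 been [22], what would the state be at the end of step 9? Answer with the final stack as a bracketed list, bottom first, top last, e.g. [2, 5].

state after step 1 := [22]
2. DUP -> [22, 22]
3. MUL -> [484]
4. PUSH -6 -> [484, -6]
5. PUSH 45 -> [484, -6, 45]
6. ADD -> [484, 39]
7. DROP -> [484]
8. PUSH -64 -> [484, -64]
9. SWAP -> [-64, 484]

[-64, 484]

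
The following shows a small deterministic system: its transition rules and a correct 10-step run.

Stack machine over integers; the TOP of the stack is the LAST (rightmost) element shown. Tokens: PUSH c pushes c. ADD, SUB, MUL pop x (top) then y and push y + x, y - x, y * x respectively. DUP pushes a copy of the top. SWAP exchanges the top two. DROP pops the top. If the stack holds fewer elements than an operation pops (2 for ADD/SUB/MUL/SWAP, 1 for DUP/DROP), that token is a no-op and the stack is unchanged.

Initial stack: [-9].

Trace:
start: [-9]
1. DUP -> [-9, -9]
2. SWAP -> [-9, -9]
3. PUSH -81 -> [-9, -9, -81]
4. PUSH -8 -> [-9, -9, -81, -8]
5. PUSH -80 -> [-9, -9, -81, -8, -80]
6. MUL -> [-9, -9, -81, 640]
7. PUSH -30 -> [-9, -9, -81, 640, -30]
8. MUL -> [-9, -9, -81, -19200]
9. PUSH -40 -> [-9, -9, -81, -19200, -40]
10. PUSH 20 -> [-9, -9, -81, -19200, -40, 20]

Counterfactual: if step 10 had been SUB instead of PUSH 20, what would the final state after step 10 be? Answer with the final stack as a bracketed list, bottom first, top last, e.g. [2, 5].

[-9, -9, -81, -19160]

(re-executing from step 10 with the substitution; state before step 10: [-9, -9, -81, -19200, -40])
10. SUB -> [-9, -9, -81, -19160]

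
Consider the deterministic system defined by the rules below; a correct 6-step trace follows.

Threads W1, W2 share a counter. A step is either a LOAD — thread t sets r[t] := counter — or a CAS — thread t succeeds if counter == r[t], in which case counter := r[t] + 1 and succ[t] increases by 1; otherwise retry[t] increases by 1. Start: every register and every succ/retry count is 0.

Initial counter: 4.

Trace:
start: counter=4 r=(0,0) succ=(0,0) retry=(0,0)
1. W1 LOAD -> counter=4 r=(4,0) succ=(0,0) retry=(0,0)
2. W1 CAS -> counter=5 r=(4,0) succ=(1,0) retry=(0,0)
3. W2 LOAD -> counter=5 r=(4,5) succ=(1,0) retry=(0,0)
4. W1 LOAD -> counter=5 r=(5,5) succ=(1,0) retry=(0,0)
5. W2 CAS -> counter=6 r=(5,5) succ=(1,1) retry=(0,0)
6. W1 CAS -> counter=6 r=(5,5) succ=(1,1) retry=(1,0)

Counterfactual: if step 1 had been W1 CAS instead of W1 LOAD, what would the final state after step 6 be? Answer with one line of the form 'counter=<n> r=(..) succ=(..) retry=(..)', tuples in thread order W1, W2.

(re-executing from step 1 with the substitution; state before step 1: counter=4 r=(0,0) succ=(0,0) retry=(0,0))
1. W1 CAS -> counter=4 r=(0,0) succ=(0,0) retry=(1,0)
2. W1 CAS -> counter=4 r=(0,0) succ=(0,0) retry=(2,0)
3. W2 LOAD -> counter=4 r=(0,4) succ=(0,0) retry=(2,0)
4. W1 LOAD -> counter=4 r=(4,4) succ=(0,0) retry=(2,0)
5. W2 CAS -> counter=5 r=(4,4) succ=(0,1) retry=(2,0)
6. W1 CAS -> counter=5 r=(4,4) succ=(0,1) retry=(3,0)

counter=5 r=(4,4) succ=(0,1) retry=(3,0)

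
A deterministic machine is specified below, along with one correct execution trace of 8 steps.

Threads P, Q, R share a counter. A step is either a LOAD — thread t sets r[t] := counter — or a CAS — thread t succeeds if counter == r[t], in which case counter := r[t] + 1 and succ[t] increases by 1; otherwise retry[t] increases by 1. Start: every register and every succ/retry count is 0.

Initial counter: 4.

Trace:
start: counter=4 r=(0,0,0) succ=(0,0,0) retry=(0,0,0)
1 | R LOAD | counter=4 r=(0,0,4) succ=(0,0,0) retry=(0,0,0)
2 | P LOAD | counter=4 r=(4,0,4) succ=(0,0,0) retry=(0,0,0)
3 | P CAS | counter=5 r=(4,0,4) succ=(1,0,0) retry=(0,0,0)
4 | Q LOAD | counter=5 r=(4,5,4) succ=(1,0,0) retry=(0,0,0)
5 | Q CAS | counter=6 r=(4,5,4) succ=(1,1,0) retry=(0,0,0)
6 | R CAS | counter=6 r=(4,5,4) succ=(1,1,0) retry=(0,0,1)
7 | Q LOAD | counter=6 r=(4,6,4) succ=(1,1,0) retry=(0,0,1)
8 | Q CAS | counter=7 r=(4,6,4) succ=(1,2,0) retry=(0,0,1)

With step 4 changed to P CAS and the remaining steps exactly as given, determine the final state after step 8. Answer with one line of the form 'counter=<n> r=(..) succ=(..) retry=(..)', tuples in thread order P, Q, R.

counter=6 r=(4,5,4) succ=(1,1,0) retry=(1,1,1)

(re-executing from step 4 with the substitution; state before step 4: counter=5 r=(4,0,4) succ=(1,0,0) retry=(0,0,0))
4 | P CAS | counter=5 r=(4,0,4) succ=(1,0,0) retry=(1,0,0)
5 | Q CAS | counter=5 r=(4,0,4) succ=(1,0,0) retry=(1,1,0)
6 | R CAS | counter=5 r=(4,0,4) succ=(1,0,0) retry=(1,1,1)
7 | Q LOAD | counter=5 r=(4,5,4) succ=(1,0,0) retry=(1,1,1)
8 | Q CAS | counter=6 r=(4,5,4) succ=(1,1,0) retry=(1,1,1)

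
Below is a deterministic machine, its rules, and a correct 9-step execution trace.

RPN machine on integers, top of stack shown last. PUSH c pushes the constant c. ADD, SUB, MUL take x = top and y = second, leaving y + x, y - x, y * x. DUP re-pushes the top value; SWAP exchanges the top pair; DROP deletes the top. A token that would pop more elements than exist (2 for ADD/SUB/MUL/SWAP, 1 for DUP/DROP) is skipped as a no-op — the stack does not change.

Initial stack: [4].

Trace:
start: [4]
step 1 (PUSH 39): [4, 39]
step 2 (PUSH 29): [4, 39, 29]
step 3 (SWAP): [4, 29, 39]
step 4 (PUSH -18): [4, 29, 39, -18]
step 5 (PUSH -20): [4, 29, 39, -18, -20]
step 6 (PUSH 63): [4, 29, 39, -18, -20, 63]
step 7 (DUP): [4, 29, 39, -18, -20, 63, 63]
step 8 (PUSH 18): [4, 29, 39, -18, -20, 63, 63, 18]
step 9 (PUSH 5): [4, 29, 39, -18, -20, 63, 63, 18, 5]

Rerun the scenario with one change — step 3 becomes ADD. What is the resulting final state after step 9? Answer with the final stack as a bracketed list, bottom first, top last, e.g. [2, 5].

[4, 68, -18, -20, 63, 63, 18, 5]

(re-executing from step 3 with the substitution; state before step 3: [4, 39, 29])
step 3 (ADD): [4, 68]
step 4 (PUSH -18): [4, 68, -18]
step 5 (PUSH -20): [4, 68, -18, -20]
step 6 (PUSH 63): [4, 68, -18, -20, 63]
step 7 (DUP): [4, 68, -18, -20, 63, 63]
step 8 (PUSH 18): [4, 68, -18, -20, 63, 63, 18]
step 9 (PUSH 5): [4, 68, -18, -20, 63, 63, 18, 5]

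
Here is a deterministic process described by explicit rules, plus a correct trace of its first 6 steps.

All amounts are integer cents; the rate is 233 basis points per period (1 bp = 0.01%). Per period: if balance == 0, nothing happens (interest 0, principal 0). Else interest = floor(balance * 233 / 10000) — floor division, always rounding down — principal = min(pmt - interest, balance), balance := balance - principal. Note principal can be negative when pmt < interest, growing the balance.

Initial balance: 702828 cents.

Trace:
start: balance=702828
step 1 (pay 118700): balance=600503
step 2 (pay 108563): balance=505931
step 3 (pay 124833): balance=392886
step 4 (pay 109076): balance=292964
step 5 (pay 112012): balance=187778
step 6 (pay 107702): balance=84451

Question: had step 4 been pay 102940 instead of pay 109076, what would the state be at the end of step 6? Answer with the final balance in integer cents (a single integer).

90876

(re-executing from step 4 with the substitution; state before step 4: balance=392886)
step 4 (pay 102940): balance=299100
step 5 (pay 112012): balance=194057
step 6 (pay 107702): balance=90876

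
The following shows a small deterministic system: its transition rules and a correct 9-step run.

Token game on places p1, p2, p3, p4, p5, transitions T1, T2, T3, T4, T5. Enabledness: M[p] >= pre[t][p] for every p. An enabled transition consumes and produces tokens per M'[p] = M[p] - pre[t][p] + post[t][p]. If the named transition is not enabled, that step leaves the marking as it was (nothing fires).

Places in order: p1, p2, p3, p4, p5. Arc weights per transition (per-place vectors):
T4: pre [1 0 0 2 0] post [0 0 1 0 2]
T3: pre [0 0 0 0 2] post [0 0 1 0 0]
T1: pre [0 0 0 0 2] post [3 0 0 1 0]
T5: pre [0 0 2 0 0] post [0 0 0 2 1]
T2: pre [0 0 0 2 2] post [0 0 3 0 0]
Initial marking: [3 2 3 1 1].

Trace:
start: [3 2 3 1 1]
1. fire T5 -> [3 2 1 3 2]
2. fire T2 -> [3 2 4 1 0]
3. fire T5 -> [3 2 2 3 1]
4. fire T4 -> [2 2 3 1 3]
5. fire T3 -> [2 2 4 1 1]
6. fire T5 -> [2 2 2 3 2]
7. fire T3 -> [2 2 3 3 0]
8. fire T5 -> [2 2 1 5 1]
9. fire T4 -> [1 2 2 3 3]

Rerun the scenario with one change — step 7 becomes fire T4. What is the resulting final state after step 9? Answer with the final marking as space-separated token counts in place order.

(re-executing from step 7 with the substitution; state before step 7: [2 2 2 3 2])
7. fire T4 -> [1 2 3 1 4]
8. fire T5 -> [1 2 1 3 5]
9. fire T4 -> [0 2 2 1 7]

0 2 2 1 7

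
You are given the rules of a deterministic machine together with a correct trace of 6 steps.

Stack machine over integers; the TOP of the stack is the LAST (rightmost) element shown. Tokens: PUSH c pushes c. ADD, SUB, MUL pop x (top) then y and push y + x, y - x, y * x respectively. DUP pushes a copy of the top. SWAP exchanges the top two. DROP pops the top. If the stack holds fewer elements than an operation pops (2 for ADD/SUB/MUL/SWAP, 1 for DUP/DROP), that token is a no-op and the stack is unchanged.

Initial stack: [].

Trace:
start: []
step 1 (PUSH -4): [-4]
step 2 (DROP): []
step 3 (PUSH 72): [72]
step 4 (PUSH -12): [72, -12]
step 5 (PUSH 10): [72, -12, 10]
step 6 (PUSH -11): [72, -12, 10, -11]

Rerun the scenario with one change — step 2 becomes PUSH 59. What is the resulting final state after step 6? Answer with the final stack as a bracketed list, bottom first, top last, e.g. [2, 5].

[-4, 59, 72, -12, 10, -11]

(re-executing from step 2 with the substitution; state before step 2: [-4])
step 2 (PUSH 59): [-4, 59]
step 3 (PUSH 72): [-4, 59, 72]
step 4 (PUSH -12): [-4, 59, 72, -12]
step 5 (PUSH 10): [-4, 59, 72, -12, 10]
step 6 (PUSH -11): [-4, 59, 72, -12, 10, -11]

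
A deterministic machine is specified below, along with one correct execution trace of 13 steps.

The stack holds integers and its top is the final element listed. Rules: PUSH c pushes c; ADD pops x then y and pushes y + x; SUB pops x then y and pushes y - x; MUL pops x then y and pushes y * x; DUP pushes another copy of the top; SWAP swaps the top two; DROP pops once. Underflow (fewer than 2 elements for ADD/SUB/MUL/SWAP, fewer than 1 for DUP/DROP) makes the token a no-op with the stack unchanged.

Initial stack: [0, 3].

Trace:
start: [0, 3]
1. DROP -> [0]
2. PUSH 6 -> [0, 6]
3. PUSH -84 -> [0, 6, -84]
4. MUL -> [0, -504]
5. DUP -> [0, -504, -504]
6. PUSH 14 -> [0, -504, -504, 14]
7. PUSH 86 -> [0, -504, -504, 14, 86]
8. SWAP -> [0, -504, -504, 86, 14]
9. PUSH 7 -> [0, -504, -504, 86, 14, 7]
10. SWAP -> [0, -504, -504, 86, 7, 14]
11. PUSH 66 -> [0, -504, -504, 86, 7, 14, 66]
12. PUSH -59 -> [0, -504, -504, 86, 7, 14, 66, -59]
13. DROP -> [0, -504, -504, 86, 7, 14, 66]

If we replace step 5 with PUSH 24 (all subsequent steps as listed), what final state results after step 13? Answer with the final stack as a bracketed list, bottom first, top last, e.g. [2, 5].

(re-executing from step 5 with the substitution; state before step 5: [0, -504])
5. PUSH 24 -> [0, -504, 24]
6. PUSH 14 -> [0, -504, 24, 14]
7. PUSH 86 -> [0, -504, 24, 14, 86]
8. SWAP -> [0, -504, 24, 86, 14]
9. PUSH 7 -> [0, -504, 24, 86, 14, 7]
10. SWAP -> [0, -504, 24, 86, 7, 14]
11. PUSH 66 -> [0, -504, 24, 86, 7, 14, 66]
12. PUSH -59 -> [0, -504, 24, 86, 7, 14, 66, -59]
13. DROP -> [0, -504, 24, 86, 7, 14, 66]

[0, -504, 24, 86, 7, 14, 66]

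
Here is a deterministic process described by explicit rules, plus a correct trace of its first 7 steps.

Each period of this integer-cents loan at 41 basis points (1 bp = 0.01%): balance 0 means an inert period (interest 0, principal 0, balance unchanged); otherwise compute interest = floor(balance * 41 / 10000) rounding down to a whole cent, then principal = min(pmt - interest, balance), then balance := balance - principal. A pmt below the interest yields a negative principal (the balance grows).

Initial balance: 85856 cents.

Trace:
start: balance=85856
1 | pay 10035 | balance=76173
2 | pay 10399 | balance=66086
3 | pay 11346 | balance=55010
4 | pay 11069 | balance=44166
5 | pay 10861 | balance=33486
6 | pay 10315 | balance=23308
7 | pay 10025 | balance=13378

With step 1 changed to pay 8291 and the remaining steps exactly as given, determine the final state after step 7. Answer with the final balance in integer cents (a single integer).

15165

(re-executing from step 1 with the substitution; state before step 1: balance=85856)
1 | pay 8291 | balance=77917
2 | pay 10399 | balance=67837
3 | pay 11346 | balance=56769
4 | pay 11069 | balance=45932
5 | pay 10861 | balance=35259
6 | pay 10315 | balance=25088
7 | pay 10025 | balance=15165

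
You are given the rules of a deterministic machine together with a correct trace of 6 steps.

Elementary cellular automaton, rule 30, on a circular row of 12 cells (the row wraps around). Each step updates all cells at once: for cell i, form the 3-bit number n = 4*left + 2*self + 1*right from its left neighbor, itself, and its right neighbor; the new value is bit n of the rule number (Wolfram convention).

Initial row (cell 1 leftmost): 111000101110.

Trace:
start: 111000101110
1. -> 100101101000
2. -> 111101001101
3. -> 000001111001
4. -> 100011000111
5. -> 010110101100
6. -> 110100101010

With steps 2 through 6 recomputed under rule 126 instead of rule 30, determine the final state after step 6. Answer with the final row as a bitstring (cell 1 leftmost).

(re-executing steps 2..6 under rule 126; state before step 2: 100101101000)
2. -> 111111111101
3. -> 000000000111
4. -> 100000001101
5. -> 110000011111
6. -> 011000110000

011000110000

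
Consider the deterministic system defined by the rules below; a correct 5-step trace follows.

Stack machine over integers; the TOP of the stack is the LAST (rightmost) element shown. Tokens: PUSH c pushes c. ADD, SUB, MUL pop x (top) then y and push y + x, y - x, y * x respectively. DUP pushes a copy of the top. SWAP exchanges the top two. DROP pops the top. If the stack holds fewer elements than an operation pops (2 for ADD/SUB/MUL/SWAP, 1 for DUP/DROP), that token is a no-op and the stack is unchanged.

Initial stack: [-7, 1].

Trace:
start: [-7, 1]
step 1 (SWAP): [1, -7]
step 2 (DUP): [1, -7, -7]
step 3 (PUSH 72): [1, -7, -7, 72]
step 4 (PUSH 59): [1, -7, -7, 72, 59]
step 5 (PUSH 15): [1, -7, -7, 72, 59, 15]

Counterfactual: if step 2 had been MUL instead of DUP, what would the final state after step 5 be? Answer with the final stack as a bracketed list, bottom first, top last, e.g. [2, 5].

[-7, 72, 59, 15]

(re-executing from step 2 with the substitution; state before step 2: [1, -7])
step 2 (MUL): [-7]
step 3 (PUSH 72): [-7, 72]
step 4 (PUSH 59): [-7, 72, 59]
step 5 (PUSH 15): [-7, 72, 59, 15]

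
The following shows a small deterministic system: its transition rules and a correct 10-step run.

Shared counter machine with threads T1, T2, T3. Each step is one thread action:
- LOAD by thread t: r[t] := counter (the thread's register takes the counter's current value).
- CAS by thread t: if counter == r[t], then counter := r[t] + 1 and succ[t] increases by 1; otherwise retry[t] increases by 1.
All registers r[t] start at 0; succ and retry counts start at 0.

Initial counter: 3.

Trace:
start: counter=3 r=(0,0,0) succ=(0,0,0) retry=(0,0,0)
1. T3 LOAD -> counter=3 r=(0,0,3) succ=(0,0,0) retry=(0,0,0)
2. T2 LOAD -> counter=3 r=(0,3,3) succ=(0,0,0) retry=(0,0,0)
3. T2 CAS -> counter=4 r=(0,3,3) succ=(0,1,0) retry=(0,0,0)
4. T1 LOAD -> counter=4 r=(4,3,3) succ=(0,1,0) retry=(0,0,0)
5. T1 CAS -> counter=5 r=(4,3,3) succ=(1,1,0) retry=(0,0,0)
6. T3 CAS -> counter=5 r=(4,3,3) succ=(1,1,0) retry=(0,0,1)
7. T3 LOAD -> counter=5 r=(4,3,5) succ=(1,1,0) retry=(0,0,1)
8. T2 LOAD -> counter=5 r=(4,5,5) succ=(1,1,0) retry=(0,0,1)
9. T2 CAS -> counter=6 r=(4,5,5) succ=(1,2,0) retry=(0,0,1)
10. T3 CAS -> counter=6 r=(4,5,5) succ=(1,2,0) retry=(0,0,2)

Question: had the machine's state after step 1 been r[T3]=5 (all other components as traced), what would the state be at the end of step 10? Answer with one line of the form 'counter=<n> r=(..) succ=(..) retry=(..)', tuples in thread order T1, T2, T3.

state after step 1 := counter=3 r=(0,0,5) succ=(0,0,0) retry=(0,0,0)
2. T2 LOAD -> counter=3 r=(0,3,5) succ=(0,0,0) retry=(0,0,0)
3. T2 CAS -> counter=4 r=(0,3,5) succ=(0,1,0) retry=(0,0,0)
4. T1 LOAD -> counter=4 r=(4,3,5) succ=(0,1,0) retry=(0,0,0)
5. T1 CAS -> counter=5 r=(4,3,5) succ=(1,1,0) retry=(0,0,0)
6. T3 CAS -> counter=6 r=(4,3,5) succ=(1,1,1) retry=(0,0,0)
7. T3 LOAD -> counter=6 r=(4,3,6) succ=(1,1,1) retry=(0,0,0)
8. T2 LOAD -> counter=6 r=(4,6,6) succ=(1,1,1) retry=(0,0,0)
9. T2 CAS -> counter=7 r=(4,6,6) succ=(1,2,1) retry=(0,0,0)
10. T3 CAS -> counter=7 r=(4,6,6) succ=(1,2,1) retry=(0,0,1)

counter=7 r=(4,6,6) succ=(1,2,1) retry=(0,0,1)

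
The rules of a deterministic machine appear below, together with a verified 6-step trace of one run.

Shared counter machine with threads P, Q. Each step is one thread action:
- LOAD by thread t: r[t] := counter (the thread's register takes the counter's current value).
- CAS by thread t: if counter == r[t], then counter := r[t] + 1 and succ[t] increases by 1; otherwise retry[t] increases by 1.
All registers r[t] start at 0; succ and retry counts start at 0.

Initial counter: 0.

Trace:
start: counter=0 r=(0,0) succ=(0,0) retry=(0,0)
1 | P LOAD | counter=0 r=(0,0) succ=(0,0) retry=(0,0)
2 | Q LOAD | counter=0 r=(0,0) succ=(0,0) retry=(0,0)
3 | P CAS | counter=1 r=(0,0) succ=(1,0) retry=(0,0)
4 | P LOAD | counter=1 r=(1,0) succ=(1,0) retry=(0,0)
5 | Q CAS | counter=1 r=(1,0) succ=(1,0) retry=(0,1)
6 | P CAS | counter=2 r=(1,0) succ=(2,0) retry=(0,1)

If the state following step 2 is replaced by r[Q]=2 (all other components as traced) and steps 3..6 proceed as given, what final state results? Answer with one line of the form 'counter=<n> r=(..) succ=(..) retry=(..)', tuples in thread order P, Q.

counter=2 r=(1,2) succ=(2,0) retry=(0,1)

state after step 2 := counter=0 r=(0,2) succ=(0,0) retry=(0,0)
3 | P CAS | counter=1 r=(0,2) succ=(1,0) retry=(0,0)
4 | P LOAD | counter=1 r=(1,2) succ=(1,0) retry=(0,0)
5 | Q CAS | counter=1 r=(1,2) succ=(1,0) retry=(0,1)
6 | P CAS | counter=2 r=(1,2) succ=(2,0) retry=(0,1)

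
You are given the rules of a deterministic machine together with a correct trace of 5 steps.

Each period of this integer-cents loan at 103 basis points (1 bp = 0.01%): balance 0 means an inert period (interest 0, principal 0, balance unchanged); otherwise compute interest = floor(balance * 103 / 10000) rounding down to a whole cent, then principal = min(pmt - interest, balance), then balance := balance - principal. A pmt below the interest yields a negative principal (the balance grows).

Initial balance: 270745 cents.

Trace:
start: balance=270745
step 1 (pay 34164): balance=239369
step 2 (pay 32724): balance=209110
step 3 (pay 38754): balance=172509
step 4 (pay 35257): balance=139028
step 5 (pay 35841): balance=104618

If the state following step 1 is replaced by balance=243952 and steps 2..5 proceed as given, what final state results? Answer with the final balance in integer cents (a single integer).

state after step 1 := balance=243952
step 2 (pay 32724): balance=213740
step 3 (pay 38754): balance=177187
step 4 (pay 35257): balance=143755
step 5 (pay 35841): balance=109394

109394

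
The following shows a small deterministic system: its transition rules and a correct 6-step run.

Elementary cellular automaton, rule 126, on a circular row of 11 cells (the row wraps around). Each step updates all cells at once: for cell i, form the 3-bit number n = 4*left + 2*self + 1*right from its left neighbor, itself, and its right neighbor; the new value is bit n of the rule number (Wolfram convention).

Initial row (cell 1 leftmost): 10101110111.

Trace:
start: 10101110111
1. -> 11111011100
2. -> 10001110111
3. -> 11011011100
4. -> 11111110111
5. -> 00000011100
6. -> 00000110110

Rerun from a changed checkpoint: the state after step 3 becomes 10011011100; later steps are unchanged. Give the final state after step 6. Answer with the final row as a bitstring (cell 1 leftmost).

00000110110

state after step 3 := 10011011100
4. -> 11111110111
5. -> 00000011100
6. -> 00000110110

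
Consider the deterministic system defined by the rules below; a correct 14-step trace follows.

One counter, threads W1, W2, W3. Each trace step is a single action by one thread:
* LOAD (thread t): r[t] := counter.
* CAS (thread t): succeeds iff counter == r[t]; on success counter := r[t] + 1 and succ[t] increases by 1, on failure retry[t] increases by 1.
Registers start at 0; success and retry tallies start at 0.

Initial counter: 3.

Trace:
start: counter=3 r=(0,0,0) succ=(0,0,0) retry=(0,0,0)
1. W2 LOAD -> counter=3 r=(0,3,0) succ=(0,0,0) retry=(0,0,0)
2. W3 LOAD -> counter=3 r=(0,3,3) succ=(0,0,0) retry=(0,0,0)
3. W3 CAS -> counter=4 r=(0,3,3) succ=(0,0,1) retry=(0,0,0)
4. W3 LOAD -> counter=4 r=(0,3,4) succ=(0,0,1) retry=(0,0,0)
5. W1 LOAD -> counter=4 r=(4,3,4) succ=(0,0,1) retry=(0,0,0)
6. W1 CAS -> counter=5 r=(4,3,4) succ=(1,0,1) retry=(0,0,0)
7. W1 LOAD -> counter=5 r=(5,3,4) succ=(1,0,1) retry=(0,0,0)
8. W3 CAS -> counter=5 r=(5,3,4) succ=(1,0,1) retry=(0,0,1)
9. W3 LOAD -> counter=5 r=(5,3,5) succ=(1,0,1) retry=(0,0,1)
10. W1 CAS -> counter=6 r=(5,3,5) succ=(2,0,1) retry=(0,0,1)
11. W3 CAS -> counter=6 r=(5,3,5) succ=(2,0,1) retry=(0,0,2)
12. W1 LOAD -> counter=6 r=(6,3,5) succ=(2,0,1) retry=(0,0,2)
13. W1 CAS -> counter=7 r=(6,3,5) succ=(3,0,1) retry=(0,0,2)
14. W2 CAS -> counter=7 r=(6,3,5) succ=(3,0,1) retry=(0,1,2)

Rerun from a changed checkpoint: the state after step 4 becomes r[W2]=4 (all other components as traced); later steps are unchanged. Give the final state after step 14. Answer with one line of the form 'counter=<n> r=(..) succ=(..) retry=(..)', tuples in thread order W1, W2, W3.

state after step 4 := counter=4 r=(0,4,4) succ=(0,0,1) retry=(0,0,0)
5. W1 LOAD -> counter=4 r=(4,4,4) succ=(0,0,1) retry=(0,0,0)
6. W1 CAS -> counter=5 r=(4,4,4) succ=(1,0,1) retry=(0,0,0)
7. W1 LOAD -> counter=5 r=(5,4,4) succ=(1,0,1) retry=(0,0,0)
8. W3 CAS -> counter=5 r=(5,4,4) succ=(1,0,1) retry=(0,0,1)
9. W3 LOAD -> counter=5 r=(5,4,5) succ=(1,0,1) retry=(0,0,1)
10. W1 CAS -> counter=6 r=(5,4,5) succ=(2,0,1) retry=(0,0,1)
11. W3 CAS -> counter=6 r=(5,4,5) succ=(2,0,1) retry=(0,0,2)
12. W1 LOAD -> counter=6 r=(6,4,5) succ=(2,0,1) retry=(0,0,2)
13. W1 CAS -> counter=7 r=(6,4,5) succ=(3,0,1) retry=(0,0,2)
14. W2 CAS -> counter=7 r=(6,4,5) succ=(3,0,1) retry=(0,1,2)

counter=7 r=(6,4,5) succ=(3,0,1) retry=(0,1,2)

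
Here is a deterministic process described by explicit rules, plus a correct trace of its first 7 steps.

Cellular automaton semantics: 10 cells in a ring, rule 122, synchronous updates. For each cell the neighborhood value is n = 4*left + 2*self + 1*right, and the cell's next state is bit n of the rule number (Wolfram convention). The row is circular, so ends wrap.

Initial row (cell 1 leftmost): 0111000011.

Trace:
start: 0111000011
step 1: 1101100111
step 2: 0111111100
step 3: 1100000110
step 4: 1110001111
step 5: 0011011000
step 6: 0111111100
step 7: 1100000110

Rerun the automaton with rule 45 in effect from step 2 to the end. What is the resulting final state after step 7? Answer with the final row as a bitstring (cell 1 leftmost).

1001111101

(re-executing steps 2..7 under rule 45; state before step 2: 1101100111)
step 2: 0011000100
step 3: 1010010101
step 4: 0110011111
step 5: 1100010000
step 6: 1001010110
step 7: 1001111101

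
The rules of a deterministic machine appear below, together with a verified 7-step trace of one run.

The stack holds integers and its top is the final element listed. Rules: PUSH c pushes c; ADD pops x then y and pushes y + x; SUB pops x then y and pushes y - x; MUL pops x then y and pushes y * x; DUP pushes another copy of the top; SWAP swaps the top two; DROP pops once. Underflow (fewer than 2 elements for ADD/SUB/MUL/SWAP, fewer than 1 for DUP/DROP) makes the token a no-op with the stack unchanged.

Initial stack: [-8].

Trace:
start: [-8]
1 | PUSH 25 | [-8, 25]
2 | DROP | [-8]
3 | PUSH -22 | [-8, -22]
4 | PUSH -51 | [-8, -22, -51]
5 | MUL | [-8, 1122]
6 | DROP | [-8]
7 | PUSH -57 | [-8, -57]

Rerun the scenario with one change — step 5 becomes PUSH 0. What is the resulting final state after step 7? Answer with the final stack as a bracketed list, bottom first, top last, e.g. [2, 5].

(re-executing from step 5 with the substitution; state before step 5: [-8, -22, -51])
5 | PUSH 0 | [-8, -22, -51, 0]
6 | DROP | [-8, -22, -51]
7 | PUSH -57 | [-8, -22, -51, -57]

[-8, -22, -51, -57]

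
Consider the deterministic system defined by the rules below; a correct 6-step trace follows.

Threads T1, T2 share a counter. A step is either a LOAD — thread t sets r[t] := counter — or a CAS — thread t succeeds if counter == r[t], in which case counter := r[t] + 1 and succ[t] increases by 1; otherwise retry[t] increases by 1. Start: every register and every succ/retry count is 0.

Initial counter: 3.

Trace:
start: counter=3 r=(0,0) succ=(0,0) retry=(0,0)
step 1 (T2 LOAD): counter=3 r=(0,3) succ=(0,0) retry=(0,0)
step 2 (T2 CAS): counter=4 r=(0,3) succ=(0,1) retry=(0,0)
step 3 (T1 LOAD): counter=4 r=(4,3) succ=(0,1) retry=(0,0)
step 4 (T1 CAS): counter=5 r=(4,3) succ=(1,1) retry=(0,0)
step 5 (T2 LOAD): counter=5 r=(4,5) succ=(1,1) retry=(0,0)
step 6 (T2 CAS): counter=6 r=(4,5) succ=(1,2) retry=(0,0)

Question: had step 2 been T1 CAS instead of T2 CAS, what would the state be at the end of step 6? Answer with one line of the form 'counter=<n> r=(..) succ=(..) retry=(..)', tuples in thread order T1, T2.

counter=5 r=(3,4) succ=(1,1) retry=(1,0)

(re-executing from step 2 with the substitution; state before step 2: counter=3 r=(0,3) succ=(0,0) retry=(0,0))
step 2 (T1 CAS): counter=3 r=(0,3) succ=(0,0) retry=(1,0)
step 3 (T1 LOAD): counter=3 r=(3,3) succ=(0,0) retry=(1,0)
step 4 (T1 CAS): counter=4 r=(3,3) succ=(1,0) retry=(1,0)
step 5 (T2 LOAD): counter=4 r=(3,4) succ=(1,0) retry=(1,0)
step 6 (T2 CAS): counter=5 r=(3,4) succ=(1,1) retry=(1,0)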